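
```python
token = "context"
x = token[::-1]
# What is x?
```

token has length 7. The slice token[::-1] selects indices [6, 5, 4, 3, 2, 1, 0] (6->'t', 5->'x', 4->'e', 3->'t', 2->'n', 1->'o', 0->'c'), giving 'txetnoc'.

'txetnoc'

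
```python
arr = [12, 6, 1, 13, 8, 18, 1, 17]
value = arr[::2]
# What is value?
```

arr has length 8. The slice arr[::2] selects indices [0, 2, 4, 6] (0->12, 2->1, 4->8, 6->1), giving [12, 1, 8, 1].

[12, 1, 8, 1]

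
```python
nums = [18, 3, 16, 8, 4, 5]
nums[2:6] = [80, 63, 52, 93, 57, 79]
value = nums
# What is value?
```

nums starts as [18, 3, 16, 8, 4, 5] (length 6). The slice nums[2:6] covers indices [2, 3, 4, 5] with values [16, 8, 4, 5]. Replacing that slice with [80, 63, 52, 93, 57, 79] (different length) produces [18, 3, 80, 63, 52, 93, 57, 79].

[18, 3, 80, 63, 52, 93, 57, 79]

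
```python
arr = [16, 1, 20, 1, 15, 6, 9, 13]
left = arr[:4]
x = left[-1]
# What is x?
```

arr has length 8. The slice arr[:4] selects indices [0, 1, 2, 3] (0->16, 1->1, 2->20, 3->1), giving [16, 1, 20, 1]. So left = [16, 1, 20, 1]. Then left[-1] = 1.

1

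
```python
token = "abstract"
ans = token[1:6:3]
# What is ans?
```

token has length 8. The slice token[1:6:3] selects indices [1, 4] (1->'b', 4->'r'), giving 'br'.

'br'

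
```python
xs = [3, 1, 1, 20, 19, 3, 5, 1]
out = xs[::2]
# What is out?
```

xs has length 8. The slice xs[::2] selects indices [0, 2, 4, 6] (0->3, 2->1, 4->19, 6->5), giving [3, 1, 19, 5].

[3, 1, 19, 5]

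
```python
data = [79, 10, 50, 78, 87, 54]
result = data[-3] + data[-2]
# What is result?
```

data has length 6. Negative index -3 maps to positive index 6 + (-3) = 3. data[3] = 78.
data has length 6. Negative index -2 maps to positive index 6 + (-2) = 4. data[4] = 87.
Sum: 78 + 87 = 165.

165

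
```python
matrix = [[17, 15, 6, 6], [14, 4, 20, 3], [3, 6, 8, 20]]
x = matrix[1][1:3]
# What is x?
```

matrix[1] = [14, 4, 20, 3]. matrix[1] has length 4. The slice matrix[1][1:3] selects indices [1, 2] (1->4, 2->20), giving [4, 20].

[4, 20]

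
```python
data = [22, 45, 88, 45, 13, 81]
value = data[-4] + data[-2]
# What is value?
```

data has length 6. Negative index -4 maps to positive index 6 + (-4) = 2. data[2] = 88.
data has length 6. Negative index -2 maps to positive index 6 + (-2) = 4. data[4] = 13.
Sum: 88 + 13 = 101.

101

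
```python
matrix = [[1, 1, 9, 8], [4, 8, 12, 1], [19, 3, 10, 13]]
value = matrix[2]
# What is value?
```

matrix has 3 rows. Row 2 is [19, 3, 10, 13].

[19, 3, 10, 13]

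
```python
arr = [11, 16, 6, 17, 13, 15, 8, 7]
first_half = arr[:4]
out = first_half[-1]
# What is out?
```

arr has length 8. The slice arr[:4] selects indices [0, 1, 2, 3] (0->11, 1->16, 2->6, 3->17), giving [11, 16, 6, 17]. So first_half = [11, 16, 6, 17]. Then first_half[-1] = 17.

17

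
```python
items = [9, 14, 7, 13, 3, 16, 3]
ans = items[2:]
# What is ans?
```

items has length 7. The slice items[2:] selects indices [2, 3, 4, 5, 6] (2->7, 3->13, 4->3, 5->16, 6->3), giving [7, 13, 3, 16, 3].

[7, 13, 3, 16, 3]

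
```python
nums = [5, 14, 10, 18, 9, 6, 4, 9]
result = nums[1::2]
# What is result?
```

nums has length 8. The slice nums[1::2] selects indices [1, 3, 5, 7] (1->14, 3->18, 5->6, 7->9), giving [14, 18, 6, 9].

[14, 18, 6, 9]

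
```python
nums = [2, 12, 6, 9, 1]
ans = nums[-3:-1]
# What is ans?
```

nums has length 5. The slice nums[-3:-1] selects indices [2, 3] (2->6, 3->9), giving [6, 9].

[6, 9]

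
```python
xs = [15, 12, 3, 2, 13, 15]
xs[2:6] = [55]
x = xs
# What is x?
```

xs starts as [15, 12, 3, 2, 13, 15] (length 6). The slice xs[2:6] covers indices [2, 3, 4, 5] with values [3, 2, 13, 15]. Replacing that slice with [55] (different length) produces [15, 12, 55].

[15, 12, 55]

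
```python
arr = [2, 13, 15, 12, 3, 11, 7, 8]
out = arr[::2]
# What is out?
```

arr has length 8. The slice arr[::2] selects indices [0, 2, 4, 6] (0->2, 2->15, 4->3, 6->7), giving [2, 15, 3, 7].

[2, 15, 3, 7]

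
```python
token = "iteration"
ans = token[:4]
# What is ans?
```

token has length 9. The slice token[:4] selects indices [0, 1, 2, 3] (0->'i', 1->'t', 2->'e', 3->'r'), giving 'iter'.

'iter'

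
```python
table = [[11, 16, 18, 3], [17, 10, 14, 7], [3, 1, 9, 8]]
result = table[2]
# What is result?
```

table has 3 rows. Row 2 is [3, 1, 9, 8].

[3, 1, 9, 8]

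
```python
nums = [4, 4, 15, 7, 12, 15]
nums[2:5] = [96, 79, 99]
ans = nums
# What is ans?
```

nums starts as [4, 4, 15, 7, 12, 15] (length 6). The slice nums[2:5] covers indices [2, 3, 4] with values [15, 7, 12]. Replacing that slice with [96, 79, 99] (same length) produces [4, 4, 96, 79, 99, 15].

[4, 4, 96, 79, 99, 15]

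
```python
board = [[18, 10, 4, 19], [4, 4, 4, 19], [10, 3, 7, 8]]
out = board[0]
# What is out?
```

board has 3 rows. Row 0 is [18, 10, 4, 19].

[18, 10, 4, 19]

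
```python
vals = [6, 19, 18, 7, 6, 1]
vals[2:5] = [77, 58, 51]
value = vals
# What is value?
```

vals starts as [6, 19, 18, 7, 6, 1] (length 6). The slice vals[2:5] covers indices [2, 3, 4] with values [18, 7, 6]. Replacing that slice with [77, 58, 51] (same length) produces [6, 19, 77, 58, 51, 1].

[6, 19, 77, 58, 51, 1]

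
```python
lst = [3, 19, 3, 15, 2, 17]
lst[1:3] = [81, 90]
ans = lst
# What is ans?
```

lst starts as [3, 19, 3, 15, 2, 17] (length 6). The slice lst[1:3] covers indices [1, 2] with values [19, 3]. Replacing that slice with [81, 90] (same length) produces [3, 81, 90, 15, 2, 17].

[3, 81, 90, 15, 2, 17]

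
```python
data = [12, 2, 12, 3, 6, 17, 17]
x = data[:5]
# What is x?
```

data has length 7. The slice data[:5] selects indices [0, 1, 2, 3, 4] (0->12, 1->2, 2->12, 3->3, 4->6), giving [12, 2, 12, 3, 6].

[12, 2, 12, 3, 6]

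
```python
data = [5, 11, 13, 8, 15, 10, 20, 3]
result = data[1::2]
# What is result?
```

data has length 8. The slice data[1::2] selects indices [1, 3, 5, 7] (1->11, 3->8, 5->10, 7->3), giving [11, 8, 10, 3].

[11, 8, 10, 3]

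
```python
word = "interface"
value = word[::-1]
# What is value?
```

word has length 9. The slice word[::-1] selects indices [8, 7, 6, 5, 4, 3, 2, 1, 0] (8->'e', 7->'c', 6->'a', 5->'f', 4->'r', 3->'e', 2->'t', 1->'n', 0->'i'), giving 'ecafretni'.

'ecafretni'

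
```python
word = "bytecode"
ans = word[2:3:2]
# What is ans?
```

word has length 8. The slice word[2:3:2] selects indices [2] (2->'t'), giving 't'.

't'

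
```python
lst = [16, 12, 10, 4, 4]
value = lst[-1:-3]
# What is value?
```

lst has length 5. The slice lst[-1:-3] resolves to an empty index range, so the result is [].

[]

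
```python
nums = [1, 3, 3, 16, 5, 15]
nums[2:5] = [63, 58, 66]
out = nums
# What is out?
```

nums starts as [1, 3, 3, 16, 5, 15] (length 6). The slice nums[2:5] covers indices [2, 3, 4] with values [3, 16, 5]. Replacing that slice with [63, 58, 66] (same length) produces [1, 3, 63, 58, 66, 15].

[1, 3, 63, 58, 66, 15]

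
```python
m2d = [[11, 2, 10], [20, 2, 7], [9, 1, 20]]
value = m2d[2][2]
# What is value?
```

m2d[2] = [9, 1, 20]. Taking column 2 of that row yields 20.

20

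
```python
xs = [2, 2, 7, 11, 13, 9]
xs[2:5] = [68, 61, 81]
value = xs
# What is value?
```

xs starts as [2, 2, 7, 11, 13, 9] (length 6). The slice xs[2:5] covers indices [2, 3, 4] with values [7, 11, 13]. Replacing that slice with [68, 61, 81] (same length) produces [2, 2, 68, 61, 81, 9].

[2, 2, 68, 61, 81, 9]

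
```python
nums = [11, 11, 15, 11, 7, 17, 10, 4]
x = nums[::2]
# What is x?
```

nums has length 8. The slice nums[::2] selects indices [0, 2, 4, 6] (0->11, 2->15, 4->7, 6->10), giving [11, 15, 7, 10].

[11, 15, 7, 10]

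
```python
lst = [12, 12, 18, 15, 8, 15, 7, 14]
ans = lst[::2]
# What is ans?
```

lst has length 8. The slice lst[::2] selects indices [0, 2, 4, 6] (0->12, 2->18, 4->8, 6->7), giving [12, 18, 8, 7].

[12, 18, 8, 7]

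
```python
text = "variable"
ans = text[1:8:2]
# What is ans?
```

text has length 8. The slice text[1:8:2] selects indices [1, 3, 5, 7] (1->'a', 3->'i', 5->'b', 7->'e'), giving 'aibe'.

'aibe'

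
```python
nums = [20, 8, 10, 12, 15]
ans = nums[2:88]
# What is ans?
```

nums has length 5. The slice nums[2:88] selects indices [2, 3, 4] (2->10, 3->12, 4->15), giving [10, 12, 15].

[10, 12, 15]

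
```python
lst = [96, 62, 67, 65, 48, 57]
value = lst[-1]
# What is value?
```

lst has length 6. Negative index -1 maps to positive index 6 + (-1) = 5. lst[5] = 57.

57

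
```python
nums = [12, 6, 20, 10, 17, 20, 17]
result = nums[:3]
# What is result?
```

nums has length 7. The slice nums[:3] selects indices [0, 1, 2] (0->12, 1->6, 2->20), giving [12, 6, 20].

[12, 6, 20]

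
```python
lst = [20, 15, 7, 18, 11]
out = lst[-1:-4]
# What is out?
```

lst has length 5. The slice lst[-1:-4] resolves to an empty index range, so the result is [].

[]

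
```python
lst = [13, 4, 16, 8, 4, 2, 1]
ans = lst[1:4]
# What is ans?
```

lst has length 7. The slice lst[1:4] selects indices [1, 2, 3] (1->4, 2->16, 3->8), giving [4, 16, 8].

[4, 16, 8]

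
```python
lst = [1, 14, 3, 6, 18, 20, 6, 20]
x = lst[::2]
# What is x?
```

lst has length 8. The slice lst[::2] selects indices [0, 2, 4, 6] (0->1, 2->3, 4->18, 6->6), giving [1, 3, 18, 6].

[1, 3, 18, 6]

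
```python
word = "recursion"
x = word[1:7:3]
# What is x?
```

word has length 9. The slice word[1:7:3] selects indices [1, 4] (1->'e', 4->'r'), giving 'er'.

'er'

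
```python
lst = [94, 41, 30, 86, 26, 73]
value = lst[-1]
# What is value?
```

lst has length 6. Negative index -1 maps to positive index 6 + (-1) = 5. lst[5] = 73.

73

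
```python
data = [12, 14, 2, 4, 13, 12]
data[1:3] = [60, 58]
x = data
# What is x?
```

data starts as [12, 14, 2, 4, 13, 12] (length 6). The slice data[1:3] covers indices [1, 2] with values [14, 2]. Replacing that slice with [60, 58] (same length) produces [12, 60, 58, 4, 13, 12].

[12, 60, 58, 4, 13, 12]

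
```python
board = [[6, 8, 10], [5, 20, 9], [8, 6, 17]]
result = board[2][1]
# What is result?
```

board[2] = [8, 6, 17]. Taking column 1 of that row yields 6.

6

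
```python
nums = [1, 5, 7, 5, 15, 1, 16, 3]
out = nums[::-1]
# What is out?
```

nums has length 8. The slice nums[::-1] selects indices [7, 6, 5, 4, 3, 2, 1, 0] (7->3, 6->16, 5->1, 4->15, 3->5, 2->7, 1->5, 0->1), giving [3, 16, 1, 15, 5, 7, 5, 1].

[3, 16, 1, 15, 5, 7, 5, 1]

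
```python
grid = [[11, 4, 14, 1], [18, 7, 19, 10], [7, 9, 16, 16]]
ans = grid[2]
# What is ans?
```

grid has 3 rows. Row 2 is [7, 9, 16, 16].

[7, 9, 16, 16]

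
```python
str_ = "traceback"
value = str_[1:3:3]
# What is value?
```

str_ has length 9. The slice str_[1:3:3] selects indices [1] (1->'r'), giving 'r'.

'r'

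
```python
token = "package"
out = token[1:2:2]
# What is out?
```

token has length 7. The slice token[1:2:2] selects indices [1] (1->'a'), giving 'a'.

'a'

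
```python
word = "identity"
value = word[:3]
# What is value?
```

word has length 8. The slice word[:3] selects indices [0, 1, 2] (0->'i', 1->'d', 2->'e'), giving 'ide'.

'ide'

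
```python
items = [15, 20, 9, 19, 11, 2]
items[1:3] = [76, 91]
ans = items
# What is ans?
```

items starts as [15, 20, 9, 19, 11, 2] (length 6). The slice items[1:3] covers indices [1, 2] with values [20, 9]. Replacing that slice with [76, 91] (same length) produces [15, 76, 91, 19, 11, 2].

[15, 76, 91, 19, 11, 2]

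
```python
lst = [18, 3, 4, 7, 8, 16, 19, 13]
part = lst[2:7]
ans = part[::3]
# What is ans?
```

lst has length 8. The slice lst[2:7] selects indices [2, 3, 4, 5, 6] (2->4, 3->7, 4->8, 5->16, 6->19), giving [4, 7, 8, 16, 19]. So part = [4, 7, 8, 16, 19]. part has length 5. The slice part[::3] selects indices [0, 3] (0->4, 3->16), giving [4, 16].

[4, 16]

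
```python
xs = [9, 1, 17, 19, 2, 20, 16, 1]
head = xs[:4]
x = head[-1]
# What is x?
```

xs has length 8. The slice xs[:4] selects indices [0, 1, 2, 3] (0->9, 1->1, 2->17, 3->19), giving [9, 1, 17, 19]. So head = [9, 1, 17, 19]. Then head[-1] = 19.

19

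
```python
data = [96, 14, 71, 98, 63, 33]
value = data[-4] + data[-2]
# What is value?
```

data has length 6. Negative index -4 maps to positive index 6 + (-4) = 2. data[2] = 71.
data has length 6. Negative index -2 maps to positive index 6 + (-2) = 4. data[4] = 63.
Sum: 71 + 63 = 134.

134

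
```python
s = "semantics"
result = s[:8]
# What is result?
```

s has length 9. The slice s[:8] selects indices [0, 1, 2, 3, 4, 5, 6, 7] (0->'s', 1->'e', 2->'m', 3->'a', 4->'n', 5->'t', 6->'i', 7->'c'), giving 'semantic'.

'semantic'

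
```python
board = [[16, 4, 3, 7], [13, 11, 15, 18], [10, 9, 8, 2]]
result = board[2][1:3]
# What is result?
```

board[2] = [10, 9, 8, 2]. board[2] has length 4. The slice board[2][1:3] selects indices [1, 2] (1->9, 2->8), giving [9, 8].

[9, 8]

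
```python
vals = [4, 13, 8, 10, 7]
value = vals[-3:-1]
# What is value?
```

vals has length 5. The slice vals[-3:-1] selects indices [2, 3] (2->8, 3->10), giving [8, 10].

[8, 10]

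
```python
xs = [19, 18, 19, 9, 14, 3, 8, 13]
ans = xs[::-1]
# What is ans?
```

xs has length 8. The slice xs[::-1] selects indices [7, 6, 5, 4, 3, 2, 1, 0] (7->13, 6->8, 5->3, 4->14, 3->9, 2->19, 1->18, 0->19), giving [13, 8, 3, 14, 9, 19, 18, 19].

[13, 8, 3, 14, 9, 19, 18, 19]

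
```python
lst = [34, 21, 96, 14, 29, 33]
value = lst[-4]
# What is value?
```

lst has length 6. Negative index -4 maps to positive index 6 + (-4) = 2. lst[2] = 96.

96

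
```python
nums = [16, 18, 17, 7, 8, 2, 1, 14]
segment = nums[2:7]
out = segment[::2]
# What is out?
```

nums has length 8. The slice nums[2:7] selects indices [2, 3, 4, 5, 6] (2->17, 3->7, 4->8, 5->2, 6->1), giving [17, 7, 8, 2, 1]. So segment = [17, 7, 8, 2, 1]. segment has length 5. The slice segment[::2] selects indices [0, 2, 4] (0->17, 2->8, 4->1), giving [17, 8, 1].

[17, 8, 1]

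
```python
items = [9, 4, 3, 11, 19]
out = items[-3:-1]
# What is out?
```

items has length 5. The slice items[-3:-1] selects indices [2, 3] (2->3, 3->11), giving [3, 11].

[3, 11]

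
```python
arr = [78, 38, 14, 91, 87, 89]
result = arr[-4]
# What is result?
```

arr has length 6. Negative index -4 maps to positive index 6 + (-4) = 2. arr[2] = 14.

14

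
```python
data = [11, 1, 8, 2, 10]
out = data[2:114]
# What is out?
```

data has length 5. The slice data[2:114] selects indices [2, 3, 4] (2->8, 3->2, 4->10), giving [8, 2, 10].

[8, 2, 10]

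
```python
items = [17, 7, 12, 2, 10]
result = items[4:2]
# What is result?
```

items has length 5. The slice items[4:2] resolves to an empty index range, so the result is [].

[]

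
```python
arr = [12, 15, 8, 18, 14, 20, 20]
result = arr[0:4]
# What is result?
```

arr has length 7. The slice arr[0:4] selects indices [0, 1, 2, 3] (0->12, 1->15, 2->8, 3->18), giving [12, 15, 8, 18].

[12, 15, 8, 18]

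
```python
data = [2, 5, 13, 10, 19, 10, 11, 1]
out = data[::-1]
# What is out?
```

data has length 8. The slice data[::-1] selects indices [7, 6, 5, 4, 3, 2, 1, 0] (7->1, 6->11, 5->10, 4->19, 3->10, 2->13, 1->5, 0->2), giving [1, 11, 10, 19, 10, 13, 5, 2].

[1, 11, 10, 19, 10, 13, 5, 2]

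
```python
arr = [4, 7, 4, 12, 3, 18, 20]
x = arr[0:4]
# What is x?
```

arr has length 7. The slice arr[0:4] selects indices [0, 1, 2, 3] (0->4, 1->7, 2->4, 3->12), giving [4, 7, 4, 12].

[4, 7, 4, 12]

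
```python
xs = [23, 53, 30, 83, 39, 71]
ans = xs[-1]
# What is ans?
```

xs has length 6. Negative index -1 maps to positive index 6 + (-1) = 5. xs[5] = 71.

71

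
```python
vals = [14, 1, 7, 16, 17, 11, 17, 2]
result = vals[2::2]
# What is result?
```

vals has length 8. The slice vals[2::2] selects indices [2, 4, 6] (2->7, 4->17, 6->17), giving [7, 17, 17].

[7, 17, 17]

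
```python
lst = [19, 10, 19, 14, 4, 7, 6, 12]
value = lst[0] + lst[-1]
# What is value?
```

lst has length 8. lst[0] = 19.
lst has length 8. Negative index -1 maps to positive index 8 + (-1) = 7. lst[7] = 12.
Sum: 19 + 12 = 31.

31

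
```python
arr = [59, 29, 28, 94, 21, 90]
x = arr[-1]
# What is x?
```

arr has length 6. Negative index -1 maps to positive index 6 + (-1) = 5. arr[5] = 90.

90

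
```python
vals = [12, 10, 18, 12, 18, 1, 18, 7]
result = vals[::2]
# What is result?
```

vals has length 8. The slice vals[::2] selects indices [0, 2, 4, 6] (0->12, 2->18, 4->18, 6->18), giving [12, 18, 18, 18].

[12, 18, 18, 18]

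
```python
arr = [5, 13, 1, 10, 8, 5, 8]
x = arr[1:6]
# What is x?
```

arr has length 7. The slice arr[1:6] selects indices [1, 2, 3, 4, 5] (1->13, 2->1, 3->10, 4->8, 5->5), giving [13, 1, 10, 8, 5].

[13, 1, 10, 8, 5]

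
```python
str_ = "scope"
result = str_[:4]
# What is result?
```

str_ has length 5. The slice str_[:4] selects indices [0, 1, 2, 3] (0->'s', 1->'c', 2->'o', 3->'p'), giving 'scop'.

'scop'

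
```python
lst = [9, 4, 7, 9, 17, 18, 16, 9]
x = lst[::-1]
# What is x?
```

lst has length 8. The slice lst[::-1] selects indices [7, 6, 5, 4, 3, 2, 1, 0] (7->9, 6->16, 5->18, 4->17, 3->9, 2->7, 1->4, 0->9), giving [9, 16, 18, 17, 9, 7, 4, 9].

[9, 16, 18, 17, 9, 7, 4, 9]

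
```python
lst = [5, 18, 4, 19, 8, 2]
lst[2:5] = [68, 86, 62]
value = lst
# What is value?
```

lst starts as [5, 18, 4, 19, 8, 2] (length 6). The slice lst[2:5] covers indices [2, 3, 4] with values [4, 19, 8]. Replacing that slice with [68, 86, 62] (same length) produces [5, 18, 68, 86, 62, 2].

[5, 18, 68, 86, 62, 2]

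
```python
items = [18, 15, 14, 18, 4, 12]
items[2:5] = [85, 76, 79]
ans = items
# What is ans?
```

items starts as [18, 15, 14, 18, 4, 12] (length 6). The slice items[2:5] covers indices [2, 3, 4] with values [14, 18, 4]. Replacing that slice with [85, 76, 79] (same length) produces [18, 15, 85, 76, 79, 12].

[18, 15, 85, 76, 79, 12]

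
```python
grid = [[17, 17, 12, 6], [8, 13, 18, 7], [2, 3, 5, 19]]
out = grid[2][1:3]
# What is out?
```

grid[2] = [2, 3, 5, 19]. grid[2] has length 4. The slice grid[2][1:3] selects indices [1, 2] (1->3, 2->5), giving [3, 5].

[3, 5]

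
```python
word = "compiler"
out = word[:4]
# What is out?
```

word has length 8. The slice word[:4] selects indices [0, 1, 2, 3] (0->'c', 1->'o', 2->'m', 3->'p'), giving 'comp'.

'comp'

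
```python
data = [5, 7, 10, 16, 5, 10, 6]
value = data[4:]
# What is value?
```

data has length 7. The slice data[4:] selects indices [4, 5, 6] (4->5, 5->10, 6->6), giving [5, 10, 6].

[5, 10, 6]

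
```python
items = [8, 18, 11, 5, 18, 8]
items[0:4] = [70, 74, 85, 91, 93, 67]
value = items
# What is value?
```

items starts as [8, 18, 11, 5, 18, 8] (length 6). The slice items[0:4] covers indices [0, 1, 2, 3] with values [8, 18, 11, 5]. Replacing that slice with [70, 74, 85, 91, 93, 67] (different length) produces [70, 74, 85, 91, 93, 67, 18, 8].

[70, 74, 85, 91, 93, 67, 18, 8]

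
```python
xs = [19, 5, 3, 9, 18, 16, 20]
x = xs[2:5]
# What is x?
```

xs has length 7. The slice xs[2:5] selects indices [2, 3, 4] (2->3, 3->9, 4->18), giving [3, 9, 18].

[3, 9, 18]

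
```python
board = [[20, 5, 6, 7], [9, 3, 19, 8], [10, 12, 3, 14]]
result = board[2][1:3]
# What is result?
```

board[2] = [10, 12, 3, 14]. board[2] has length 4. The slice board[2][1:3] selects indices [1, 2] (1->12, 2->3), giving [12, 3].

[12, 3]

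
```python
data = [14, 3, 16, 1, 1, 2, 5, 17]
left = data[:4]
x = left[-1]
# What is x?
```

data has length 8. The slice data[:4] selects indices [0, 1, 2, 3] (0->14, 1->3, 2->16, 3->1), giving [14, 3, 16, 1]. So left = [14, 3, 16, 1]. Then left[-1] = 1.

1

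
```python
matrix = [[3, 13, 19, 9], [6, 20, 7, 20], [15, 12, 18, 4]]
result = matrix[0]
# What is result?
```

matrix has 3 rows. Row 0 is [3, 13, 19, 9].

[3, 13, 19, 9]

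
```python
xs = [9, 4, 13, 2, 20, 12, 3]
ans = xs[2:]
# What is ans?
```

xs has length 7. The slice xs[2:] selects indices [2, 3, 4, 5, 6] (2->13, 3->2, 4->20, 5->12, 6->3), giving [13, 2, 20, 12, 3].

[13, 2, 20, 12, 3]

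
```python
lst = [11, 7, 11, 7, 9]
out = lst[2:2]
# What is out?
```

lst has length 5. The slice lst[2:2] resolves to an empty index range, so the result is [].

[]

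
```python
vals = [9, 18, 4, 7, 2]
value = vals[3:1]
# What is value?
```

vals has length 5. The slice vals[3:1] resolves to an empty index range, so the result is [].

[]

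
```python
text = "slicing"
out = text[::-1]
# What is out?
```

text has length 7. The slice text[::-1] selects indices [6, 5, 4, 3, 2, 1, 0] (6->'g', 5->'n', 4->'i', 3->'c', 2->'i', 1->'l', 0->'s'), giving 'gnicils'.

'gnicils'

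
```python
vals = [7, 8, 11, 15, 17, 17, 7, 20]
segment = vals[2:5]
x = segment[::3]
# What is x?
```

vals has length 8. The slice vals[2:5] selects indices [2, 3, 4] (2->11, 3->15, 4->17), giving [11, 15, 17]. So segment = [11, 15, 17]. segment has length 3. The slice segment[::3] selects indices [0] (0->11), giving [11].

[11]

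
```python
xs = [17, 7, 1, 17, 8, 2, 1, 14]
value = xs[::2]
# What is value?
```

xs has length 8. The slice xs[::2] selects indices [0, 2, 4, 6] (0->17, 2->1, 4->8, 6->1), giving [17, 1, 8, 1].

[17, 1, 8, 1]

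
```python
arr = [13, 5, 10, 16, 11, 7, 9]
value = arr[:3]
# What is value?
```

arr has length 7. The slice arr[:3] selects indices [0, 1, 2] (0->13, 1->5, 2->10), giving [13, 5, 10].

[13, 5, 10]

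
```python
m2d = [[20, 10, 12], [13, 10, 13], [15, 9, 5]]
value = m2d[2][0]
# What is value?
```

m2d[2] = [15, 9, 5]. Taking column 0 of that row yields 15.

15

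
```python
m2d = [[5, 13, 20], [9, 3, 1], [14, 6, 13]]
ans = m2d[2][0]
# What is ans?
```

m2d[2] = [14, 6, 13]. Taking column 0 of that row yields 14.

14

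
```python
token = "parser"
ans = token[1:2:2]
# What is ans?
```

token has length 6. The slice token[1:2:2] selects indices [1] (1->'a'), giving 'a'.

'a'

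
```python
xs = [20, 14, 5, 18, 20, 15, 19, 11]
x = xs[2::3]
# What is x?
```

xs has length 8. The slice xs[2::3] selects indices [2, 5] (2->5, 5->15), giving [5, 15].

[5, 15]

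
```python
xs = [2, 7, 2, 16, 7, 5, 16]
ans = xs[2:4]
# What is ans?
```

xs has length 7. The slice xs[2:4] selects indices [2, 3] (2->2, 3->16), giving [2, 16].

[2, 16]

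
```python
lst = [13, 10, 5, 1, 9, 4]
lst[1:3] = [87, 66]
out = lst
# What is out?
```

lst starts as [13, 10, 5, 1, 9, 4] (length 6). The slice lst[1:3] covers indices [1, 2] with values [10, 5]. Replacing that slice with [87, 66] (same length) produces [13, 87, 66, 1, 9, 4].

[13, 87, 66, 1, 9, 4]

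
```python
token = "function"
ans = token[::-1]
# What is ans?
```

token has length 8. The slice token[::-1] selects indices [7, 6, 5, 4, 3, 2, 1, 0] (7->'n', 6->'o', 5->'i', 4->'t', 3->'c', 2->'n', 1->'u', 0->'f'), giving 'noitcnuf'.

'noitcnuf'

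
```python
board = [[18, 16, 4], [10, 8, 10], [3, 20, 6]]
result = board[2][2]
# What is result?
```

board[2] = [3, 20, 6]. Taking column 2 of that row yields 6.

6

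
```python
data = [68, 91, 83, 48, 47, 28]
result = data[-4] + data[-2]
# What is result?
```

data has length 6. Negative index -4 maps to positive index 6 + (-4) = 2. data[2] = 83.
data has length 6. Negative index -2 maps to positive index 6 + (-2) = 4. data[4] = 47.
Sum: 83 + 47 = 130.

130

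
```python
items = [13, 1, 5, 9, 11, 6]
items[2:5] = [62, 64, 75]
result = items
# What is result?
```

items starts as [13, 1, 5, 9, 11, 6] (length 6). The slice items[2:5] covers indices [2, 3, 4] with values [5, 9, 11]. Replacing that slice with [62, 64, 75] (same length) produces [13, 1, 62, 64, 75, 6].

[13, 1, 62, 64, 75, 6]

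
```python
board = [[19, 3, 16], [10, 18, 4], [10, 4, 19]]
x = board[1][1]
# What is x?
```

board[1] = [10, 18, 4]. Taking column 1 of that row yields 18.

18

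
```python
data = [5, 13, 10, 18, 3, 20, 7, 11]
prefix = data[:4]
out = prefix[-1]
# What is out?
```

data has length 8. The slice data[:4] selects indices [0, 1, 2, 3] (0->5, 1->13, 2->10, 3->18), giving [5, 13, 10, 18]. So prefix = [5, 13, 10, 18]. Then prefix[-1] = 18.

18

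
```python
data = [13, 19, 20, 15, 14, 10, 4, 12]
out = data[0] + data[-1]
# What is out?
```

data has length 8. data[0] = 13.
data has length 8. Negative index -1 maps to positive index 8 + (-1) = 7. data[7] = 12.
Sum: 13 + 12 = 25.

25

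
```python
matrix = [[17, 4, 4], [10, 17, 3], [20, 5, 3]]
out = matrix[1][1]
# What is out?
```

matrix[1] = [10, 17, 3]. Taking column 1 of that row yields 17.

17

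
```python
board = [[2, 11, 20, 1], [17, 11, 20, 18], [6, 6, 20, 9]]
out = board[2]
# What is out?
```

board has 3 rows. Row 2 is [6, 6, 20, 9].

[6, 6, 20, 9]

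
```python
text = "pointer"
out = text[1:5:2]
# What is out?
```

text has length 7. The slice text[1:5:2] selects indices [1, 3] (1->'o', 3->'n'), giving 'on'.

'on'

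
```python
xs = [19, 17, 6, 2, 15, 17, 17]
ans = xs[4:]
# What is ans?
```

xs has length 7. The slice xs[4:] selects indices [4, 5, 6] (4->15, 5->17, 6->17), giving [15, 17, 17].

[15, 17, 17]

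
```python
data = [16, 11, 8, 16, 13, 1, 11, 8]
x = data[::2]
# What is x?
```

data has length 8. The slice data[::2] selects indices [0, 2, 4, 6] (0->16, 2->8, 4->13, 6->11), giving [16, 8, 13, 11].

[16, 8, 13, 11]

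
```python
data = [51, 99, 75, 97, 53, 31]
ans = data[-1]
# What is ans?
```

data has length 6. Negative index -1 maps to positive index 6 + (-1) = 5. data[5] = 31.

31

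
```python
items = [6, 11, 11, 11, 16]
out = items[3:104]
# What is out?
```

items has length 5. The slice items[3:104] selects indices [3, 4] (3->11, 4->16), giving [11, 16].

[11, 16]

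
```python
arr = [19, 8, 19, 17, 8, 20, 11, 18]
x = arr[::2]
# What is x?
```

arr has length 8. The slice arr[::2] selects indices [0, 2, 4, 6] (0->19, 2->19, 4->8, 6->11), giving [19, 19, 8, 11].

[19, 19, 8, 11]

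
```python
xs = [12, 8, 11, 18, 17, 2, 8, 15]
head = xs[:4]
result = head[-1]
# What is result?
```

xs has length 8. The slice xs[:4] selects indices [0, 1, 2, 3] (0->12, 1->8, 2->11, 3->18), giving [12, 8, 11, 18]. So head = [12, 8, 11, 18]. Then head[-1] = 18.

18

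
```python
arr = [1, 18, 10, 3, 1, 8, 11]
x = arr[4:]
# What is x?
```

arr has length 7. The slice arr[4:] selects indices [4, 5, 6] (4->1, 5->8, 6->11), giving [1, 8, 11].

[1, 8, 11]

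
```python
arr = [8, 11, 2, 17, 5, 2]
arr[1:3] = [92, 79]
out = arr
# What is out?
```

arr starts as [8, 11, 2, 17, 5, 2] (length 6). The slice arr[1:3] covers indices [1, 2] with values [11, 2]. Replacing that slice with [92, 79] (same length) produces [8, 92, 79, 17, 5, 2].

[8, 92, 79, 17, 5, 2]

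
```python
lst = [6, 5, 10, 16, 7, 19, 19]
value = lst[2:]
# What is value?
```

lst has length 7. The slice lst[2:] selects indices [2, 3, 4, 5, 6] (2->10, 3->16, 4->7, 5->19, 6->19), giving [10, 16, 7, 19, 19].

[10, 16, 7, 19, 19]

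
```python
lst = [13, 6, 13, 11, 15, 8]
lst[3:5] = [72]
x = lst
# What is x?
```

lst starts as [13, 6, 13, 11, 15, 8] (length 6). The slice lst[3:5] covers indices [3, 4] with values [11, 15]. Replacing that slice with [72] (different length) produces [13, 6, 13, 72, 8].

[13, 6, 13, 72, 8]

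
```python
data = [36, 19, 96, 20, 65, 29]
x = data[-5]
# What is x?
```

data has length 6. Negative index -5 maps to positive index 6 + (-5) = 1. data[1] = 19.

19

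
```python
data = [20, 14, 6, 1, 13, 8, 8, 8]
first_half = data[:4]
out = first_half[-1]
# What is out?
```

data has length 8. The slice data[:4] selects indices [0, 1, 2, 3] (0->20, 1->14, 2->6, 3->1), giving [20, 14, 6, 1]. So first_half = [20, 14, 6, 1]. Then first_half[-1] = 1.

1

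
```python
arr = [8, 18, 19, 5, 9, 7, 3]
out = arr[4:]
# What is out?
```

arr has length 7. The slice arr[4:] selects indices [4, 5, 6] (4->9, 5->7, 6->3), giving [9, 7, 3].

[9, 7, 3]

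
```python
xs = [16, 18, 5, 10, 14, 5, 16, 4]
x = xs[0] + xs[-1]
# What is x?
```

xs has length 8. xs[0] = 16.
xs has length 8. Negative index -1 maps to positive index 8 + (-1) = 7. xs[7] = 4.
Sum: 16 + 4 = 20.

20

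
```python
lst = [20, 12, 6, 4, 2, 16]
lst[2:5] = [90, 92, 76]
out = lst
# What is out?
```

lst starts as [20, 12, 6, 4, 2, 16] (length 6). The slice lst[2:5] covers indices [2, 3, 4] with values [6, 4, 2]. Replacing that slice with [90, 92, 76] (same length) produces [20, 12, 90, 92, 76, 16].

[20, 12, 90, 92, 76, 16]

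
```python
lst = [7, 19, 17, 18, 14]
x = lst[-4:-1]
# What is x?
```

lst has length 5. The slice lst[-4:-1] selects indices [1, 2, 3] (1->19, 2->17, 3->18), giving [19, 17, 18].

[19, 17, 18]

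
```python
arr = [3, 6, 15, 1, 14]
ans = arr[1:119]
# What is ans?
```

arr has length 5. The slice arr[1:119] selects indices [1, 2, 3, 4] (1->6, 2->15, 3->1, 4->14), giving [6, 15, 1, 14].

[6, 15, 1, 14]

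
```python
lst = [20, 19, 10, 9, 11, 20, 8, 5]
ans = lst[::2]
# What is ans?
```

lst has length 8. The slice lst[::2] selects indices [0, 2, 4, 6] (0->20, 2->10, 4->11, 6->8), giving [20, 10, 11, 8].

[20, 10, 11, 8]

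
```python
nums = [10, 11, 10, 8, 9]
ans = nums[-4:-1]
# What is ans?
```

nums has length 5. The slice nums[-4:-1] selects indices [1, 2, 3] (1->11, 2->10, 3->8), giving [11, 10, 8].

[11, 10, 8]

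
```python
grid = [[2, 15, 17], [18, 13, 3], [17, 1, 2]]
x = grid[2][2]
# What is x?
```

grid[2] = [17, 1, 2]. Taking column 2 of that row yields 2.

2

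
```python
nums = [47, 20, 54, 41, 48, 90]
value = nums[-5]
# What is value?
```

nums has length 6. Negative index -5 maps to positive index 6 + (-5) = 1. nums[1] = 20.

20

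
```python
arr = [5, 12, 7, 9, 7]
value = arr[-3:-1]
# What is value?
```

arr has length 5. The slice arr[-3:-1] selects indices [2, 3] (2->7, 3->9), giving [7, 9].

[7, 9]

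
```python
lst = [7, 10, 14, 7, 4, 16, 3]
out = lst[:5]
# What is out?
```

lst has length 7. The slice lst[:5] selects indices [0, 1, 2, 3, 4] (0->7, 1->10, 2->14, 3->7, 4->4), giving [7, 10, 14, 7, 4].

[7, 10, 14, 7, 4]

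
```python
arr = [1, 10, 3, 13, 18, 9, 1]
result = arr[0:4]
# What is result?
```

arr has length 7. The slice arr[0:4] selects indices [0, 1, 2, 3] (0->1, 1->10, 2->3, 3->13), giving [1, 10, 3, 13].

[1, 10, 3, 13]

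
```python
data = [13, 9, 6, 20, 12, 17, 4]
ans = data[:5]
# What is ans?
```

data has length 7. The slice data[:5] selects indices [0, 1, 2, 3, 4] (0->13, 1->9, 2->6, 3->20, 4->12), giving [13, 9, 6, 20, 12].

[13, 9, 6, 20, 12]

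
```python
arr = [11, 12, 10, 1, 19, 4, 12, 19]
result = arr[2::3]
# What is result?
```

arr has length 8. The slice arr[2::3] selects indices [2, 5] (2->10, 5->4), giving [10, 4].

[10, 4]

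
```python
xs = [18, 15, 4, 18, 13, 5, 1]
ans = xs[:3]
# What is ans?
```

xs has length 7. The slice xs[:3] selects indices [0, 1, 2] (0->18, 1->15, 2->4), giving [18, 15, 4].

[18, 15, 4]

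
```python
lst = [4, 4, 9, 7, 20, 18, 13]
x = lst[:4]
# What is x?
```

lst has length 7. The slice lst[:4] selects indices [0, 1, 2, 3] (0->4, 1->4, 2->9, 3->7), giving [4, 4, 9, 7].

[4, 4, 9, 7]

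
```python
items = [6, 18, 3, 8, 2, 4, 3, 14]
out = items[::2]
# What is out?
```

items has length 8. The slice items[::2] selects indices [0, 2, 4, 6] (0->6, 2->3, 4->2, 6->3), giving [6, 3, 2, 3].

[6, 3, 2, 3]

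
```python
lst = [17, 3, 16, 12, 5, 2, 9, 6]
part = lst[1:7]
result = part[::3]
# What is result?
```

lst has length 8. The slice lst[1:7] selects indices [1, 2, 3, 4, 5, 6] (1->3, 2->16, 3->12, 4->5, 5->2, 6->9), giving [3, 16, 12, 5, 2, 9]. So part = [3, 16, 12, 5, 2, 9]. part has length 6. The slice part[::3] selects indices [0, 3] (0->3, 3->5), giving [3, 5].

[3, 5]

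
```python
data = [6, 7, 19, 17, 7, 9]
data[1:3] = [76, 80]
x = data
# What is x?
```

data starts as [6, 7, 19, 17, 7, 9] (length 6). The slice data[1:3] covers indices [1, 2] with values [7, 19]. Replacing that slice with [76, 80] (same length) produces [6, 76, 80, 17, 7, 9].

[6, 76, 80, 17, 7, 9]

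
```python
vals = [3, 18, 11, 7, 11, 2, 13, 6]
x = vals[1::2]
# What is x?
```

vals has length 8. The slice vals[1::2] selects indices [1, 3, 5, 7] (1->18, 3->7, 5->2, 7->6), giving [18, 7, 2, 6].

[18, 7, 2, 6]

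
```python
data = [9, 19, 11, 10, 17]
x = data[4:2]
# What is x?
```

data has length 5. The slice data[4:2] resolves to an empty index range, so the result is [].

[]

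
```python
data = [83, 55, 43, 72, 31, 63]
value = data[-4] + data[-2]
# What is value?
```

data has length 6. Negative index -4 maps to positive index 6 + (-4) = 2. data[2] = 43.
data has length 6. Negative index -2 maps to positive index 6 + (-2) = 4. data[4] = 31.
Sum: 43 + 31 = 74.

74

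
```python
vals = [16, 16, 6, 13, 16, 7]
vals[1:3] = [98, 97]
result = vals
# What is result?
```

vals starts as [16, 16, 6, 13, 16, 7] (length 6). The slice vals[1:3] covers indices [1, 2] with values [16, 6]. Replacing that slice with [98, 97] (same length) produces [16, 98, 97, 13, 16, 7].

[16, 98, 97, 13, 16, 7]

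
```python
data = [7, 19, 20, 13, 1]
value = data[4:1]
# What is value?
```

data has length 5. The slice data[4:1] resolves to an empty index range, so the result is [].

[]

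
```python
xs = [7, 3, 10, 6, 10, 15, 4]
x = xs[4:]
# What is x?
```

xs has length 7. The slice xs[4:] selects indices [4, 5, 6] (4->10, 5->15, 6->4), giving [10, 15, 4].

[10, 15, 4]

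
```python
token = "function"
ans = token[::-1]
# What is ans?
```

token has length 8. The slice token[::-1] selects indices [7, 6, 5, 4, 3, 2, 1, 0] (7->'n', 6->'o', 5->'i', 4->'t', 3->'c', 2->'n', 1->'u', 0->'f'), giving 'noitcnuf'.

'noitcnuf'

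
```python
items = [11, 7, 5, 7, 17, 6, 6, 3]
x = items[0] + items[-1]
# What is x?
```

items has length 8. items[0] = 11.
items has length 8. Negative index -1 maps to positive index 8 + (-1) = 7. items[7] = 3.
Sum: 11 + 3 = 14.

14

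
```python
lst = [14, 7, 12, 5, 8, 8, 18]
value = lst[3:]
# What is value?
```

lst has length 7. The slice lst[3:] selects indices [3, 4, 5, 6] (3->5, 4->8, 5->8, 6->18), giving [5, 8, 8, 18].

[5, 8, 8, 18]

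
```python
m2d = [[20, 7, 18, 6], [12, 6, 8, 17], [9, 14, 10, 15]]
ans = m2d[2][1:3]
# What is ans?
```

m2d[2] = [9, 14, 10, 15]. m2d[2] has length 4. The slice m2d[2][1:3] selects indices [1, 2] (1->14, 2->10), giving [14, 10].

[14, 10]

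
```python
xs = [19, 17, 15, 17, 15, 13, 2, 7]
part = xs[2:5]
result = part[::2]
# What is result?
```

xs has length 8. The slice xs[2:5] selects indices [2, 3, 4] (2->15, 3->17, 4->15), giving [15, 17, 15]. So part = [15, 17, 15]. part has length 3. The slice part[::2] selects indices [0, 2] (0->15, 2->15), giving [15, 15].

[15, 15]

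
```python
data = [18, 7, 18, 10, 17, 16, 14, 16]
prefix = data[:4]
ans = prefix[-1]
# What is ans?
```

data has length 8. The slice data[:4] selects indices [0, 1, 2, 3] (0->18, 1->7, 2->18, 3->10), giving [18, 7, 18, 10]. So prefix = [18, 7, 18, 10]. Then prefix[-1] = 10.

10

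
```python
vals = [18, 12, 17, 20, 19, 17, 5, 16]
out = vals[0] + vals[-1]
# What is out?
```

vals has length 8. vals[0] = 18.
vals has length 8. Negative index -1 maps to positive index 8 + (-1) = 7. vals[7] = 16.
Sum: 18 + 16 = 34.

34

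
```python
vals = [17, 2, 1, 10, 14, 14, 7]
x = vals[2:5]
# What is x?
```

vals has length 7. The slice vals[2:5] selects indices [2, 3, 4] (2->1, 3->10, 4->14), giving [1, 10, 14].

[1, 10, 14]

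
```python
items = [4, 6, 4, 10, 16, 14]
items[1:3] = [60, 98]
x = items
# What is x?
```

items starts as [4, 6, 4, 10, 16, 14] (length 6). The slice items[1:3] covers indices [1, 2] with values [6, 4]. Replacing that slice with [60, 98] (same length) produces [4, 60, 98, 10, 16, 14].

[4, 60, 98, 10, 16, 14]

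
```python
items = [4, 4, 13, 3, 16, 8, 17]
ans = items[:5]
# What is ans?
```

items has length 7. The slice items[:5] selects indices [0, 1, 2, 3, 4] (0->4, 1->4, 2->13, 3->3, 4->16), giving [4, 4, 13, 3, 16].

[4, 4, 13, 3, 16]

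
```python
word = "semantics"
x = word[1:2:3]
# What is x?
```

word has length 9. The slice word[1:2:3] selects indices [1] (1->'e'), giving 'e'.

'e'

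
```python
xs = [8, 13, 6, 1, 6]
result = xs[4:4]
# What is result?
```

xs has length 5. The slice xs[4:4] resolves to an empty index range, so the result is [].

[]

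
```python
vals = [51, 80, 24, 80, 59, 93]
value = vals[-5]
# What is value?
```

vals has length 6. Negative index -5 maps to positive index 6 + (-5) = 1. vals[1] = 80.

80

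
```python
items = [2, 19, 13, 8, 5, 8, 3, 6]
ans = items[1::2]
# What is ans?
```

items has length 8. The slice items[1::2] selects indices [1, 3, 5, 7] (1->19, 3->8, 5->8, 7->6), giving [19, 8, 8, 6].

[19, 8, 8, 6]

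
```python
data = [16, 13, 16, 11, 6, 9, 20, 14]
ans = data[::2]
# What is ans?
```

data has length 8. The slice data[::2] selects indices [0, 2, 4, 6] (0->16, 2->16, 4->6, 6->20), giving [16, 16, 6, 20].

[16, 16, 6, 20]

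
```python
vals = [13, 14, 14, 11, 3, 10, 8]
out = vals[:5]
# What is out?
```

vals has length 7. The slice vals[:5] selects indices [0, 1, 2, 3, 4] (0->13, 1->14, 2->14, 3->11, 4->3), giving [13, 14, 14, 11, 3].

[13, 14, 14, 11, 3]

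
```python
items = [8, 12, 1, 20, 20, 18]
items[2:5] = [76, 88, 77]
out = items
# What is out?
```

items starts as [8, 12, 1, 20, 20, 18] (length 6). The slice items[2:5] covers indices [2, 3, 4] with values [1, 20, 20]. Replacing that slice with [76, 88, 77] (same length) produces [8, 12, 76, 88, 77, 18].

[8, 12, 76, 88, 77, 18]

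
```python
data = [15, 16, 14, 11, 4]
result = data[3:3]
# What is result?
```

data has length 5. The slice data[3:3] resolves to an empty index range, so the result is [].

[]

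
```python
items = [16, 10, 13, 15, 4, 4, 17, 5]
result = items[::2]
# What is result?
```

items has length 8. The slice items[::2] selects indices [0, 2, 4, 6] (0->16, 2->13, 4->4, 6->17), giving [16, 13, 4, 17].

[16, 13, 4, 17]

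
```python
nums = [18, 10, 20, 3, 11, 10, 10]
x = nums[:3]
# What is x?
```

nums has length 7. The slice nums[:3] selects indices [0, 1, 2] (0->18, 1->10, 2->20), giving [18, 10, 20].

[18, 10, 20]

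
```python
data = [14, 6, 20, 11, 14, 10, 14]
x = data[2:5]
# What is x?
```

data has length 7. The slice data[2:5] selects indices [2, 3, 4] (2->20, 3->11, 4->14), giving [20, 11, 14].

[20, 11, 14]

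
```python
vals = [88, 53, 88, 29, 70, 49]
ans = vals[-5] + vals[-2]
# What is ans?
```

vals has length 6. Negative index -5 maps to positive index 6 + (-5) = 1. vals[1] = 53.
vals has length 6. Negative index -2 maps to positive index 6 + (-2) = 4. vals[4] = 70.
Sum: 53 + 70 = 123.

123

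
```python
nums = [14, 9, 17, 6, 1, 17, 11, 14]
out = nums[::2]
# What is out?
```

nums has length 8. The slice nums[::2] selects indices [0, 2, 4, 6] (0->14, 2->17, 4->1, 6->11), giving [14, 17, 1, 11].

[14, 17, 1, 11]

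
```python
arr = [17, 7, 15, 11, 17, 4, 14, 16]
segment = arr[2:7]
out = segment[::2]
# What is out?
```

arr has length 8. The slice arr[2:7] selects indices [2, 3, 4, 5, 6] (2->15, 3->11, 4->17, 5->4, 6->14), giving [15, 11, 17, 4, 14]. So segment = [15, 11, 17, 4, 14]. segment has length 5. The slice segment[::2] selects indices [0, 2, 4] (0->15, 2->17, 4->14), giving [15, 17, 14].

[15, 17, 14]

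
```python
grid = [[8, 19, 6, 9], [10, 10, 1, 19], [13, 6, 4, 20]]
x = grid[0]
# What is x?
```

grid has 3 rows. Row 0 is [8, 19, 6, 9].

[8, 19, 6, 9]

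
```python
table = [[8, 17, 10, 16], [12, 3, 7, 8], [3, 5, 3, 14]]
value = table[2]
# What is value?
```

table has 3 rows. Row 2 is [3, 5, 3, 14].

[3, 5, 3, 14]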